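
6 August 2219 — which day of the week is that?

Doomsday rule: the anchor day for the 2200s is Friday. For year 19: 19÷12 = 1 r 7, and 7÷4 = 1, so 1+7+1 = 9.
Friday + 9 ≡ Sunday — that's 2219's doomsday.
In August the doomsday date is Aug 8.
Aug 6 is 2 days before Aug 8; 2 mod 7 = 2, so Sunday − 2 = Friday.

Friday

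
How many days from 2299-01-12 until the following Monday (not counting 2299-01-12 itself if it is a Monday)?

Jan 12, 2299 is a Thursday.
From Thursday to the next Monday is 4 days.

4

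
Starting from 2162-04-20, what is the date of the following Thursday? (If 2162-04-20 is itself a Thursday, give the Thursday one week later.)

Apr 20, 2162 is a Tuesday.
From Tuesday to the next Thursday is 2 days.
Apr 20, 2162 + 2 = Apr 22, 2162.

April 22, 2162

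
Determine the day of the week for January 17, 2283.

Doomsday rule: the anchor day for the 2200s is Friday. For year 83: 83÷12 = 6 r 11, and 11÷4 = 2, so 6+11+2 = 19.
Friday + 19 ≡ Wednesday — that's 2283's doomsday.
In January the doomsday date is Jan 3 (2283 is not a leap year).
Jan 17 is 14 days after Jan 3; 14 mod 7 = 0, so Wednesday + 0 = Wednesday.

Wednesday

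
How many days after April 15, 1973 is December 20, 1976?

Apr 15, 1973 → Apr 15, 1974: 365 days.
Apr 15, 1974 → Apr 15, 1975: 365 days.
Apr 15, 1975 → Apr 15, 1976: 366 days (Feb 29, 1976 is in that span).
Apr 15, 1976 → May 15, 1976: 30 days (April has 30).
May 15, 1976 → Jun 15, 1976: 31 days (May has 31).
Jun 15, 1976 → Jul 15, 1976: 30 days (June has 30).
Jul 15, 1976 → Aug 15, 1976: 31 days (July has 31).
Aug 15, 1976 → Sep 15, 1976: 31 days (August has 31).
Sep 15, 1976 → Oct 15, 1976: 30 days (September has 30).
Oct 15, 1976 → Nov 15, 1976: 31 days (October has 31).
Nov 15, 1976 → Dec 15, 1976: 30 days (November has 30).
Dec 15, 1976 → Dec 20, 1976: 5 days.
Total: 1345 days.

1345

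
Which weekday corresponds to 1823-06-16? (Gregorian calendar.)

Doomsday rule: the anchor day for the 1800s is Friday. For year 23: 23÷12 = 1 r 11, and 11÷4 = 2, so 1+11+2 = 14.
Friday + 14 ≡ Friday — that's 1823's doomsday.
In June the doomsday date is Jun 6.
Jun 16 is 10 days after Jun 6; 10 mod 7 = 3, so Friday + 3 = Monday.

Monday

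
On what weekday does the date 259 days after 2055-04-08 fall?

Thursday

Apr 8, 2055 is a Thursday.
259 mod 7 = 0, so 259 days after a Thursday is Thursday + 0 = Thursday.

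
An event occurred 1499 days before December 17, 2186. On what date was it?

November 9, 2182

−365 (one year) → Dec 17, 2185 (1134 left).
−365 (one year) → Dec 17, 2184 (769 left).
−366 (one year; includes Feb 29, 2184) → Dec 17, 2183 (403 left).
−365 (one year) → Dec 17, 2182 (38 left).
−17 → Nov 30, 2182 (end of Nov, 30 days; 21 left).
−21 → Nov 9, 2182.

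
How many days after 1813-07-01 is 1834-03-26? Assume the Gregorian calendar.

Jul 1, 1813 → Jul 1, 1814: 365 days.
Jul 1, 1814 → Jul 1, 1815: 365 days.
Jul 1, 1815 → Jul 1, 1816: 366 days (Feb 29, 1816 is in that span).
Jul 1, 1816 → Jul 1, 1817: 365 days.
Jul 1, 1817 → Jul 1, 1818: 365 days.
Jul 1, 1818 → Jul 1, 1819: 365 days.
Jul 1, 1819 → Jul 1, 1820: 366 days (Feb 29, 1820 is in that span).
Jul 1, 1820 → Jul 1, 1821: 365 days.
Jul 1, 1821 → Jul 1, 1822: 365 days.
Jul 1, 1822 → Jul 1, 1823: 365 days.
Jul 1, 1823 → Jul 1, 1824: 366 days (Feb 29, 1824 is in that span).
Jul 1, 1824 → Jul 1, 1825: 365 days.
Jul 1, 1825 → Jul 1, 1826: 365 days.
Jul 1, 1826 → Jul 1, 1827: 365 days.
Jul 1, 1827 → Jul 1, 1828: 366 days (Feb 29, 1828 is in that span).
Jul 1, 1828 → Jul 1, 1829: 365 days.
Jul 1, 1829 → Jul 1, 1830: 365 days.
Jul 1, 1830 → Jul 1, 1831: 365 days.
Jul 1, 1831 → Jul 1, 1832: 366 days (Feb 29, 1832 is in that span).
Jul 1, 1832 → Jul 1, 1833: 365 days.
Jul 1, 1833 → Aug 1, 1833: 31 days (July has 31).
Aug 1, 1833 → Sep 1, 1833: 31 days (August has 31).
Sep 1, 1833 → Oct 1, 1833: 30 days (September has 30).
Oct 1, 1833 → Nov 1, 1833: 31 days (October has 31).
Nov 1, 1833 → Dec 1, 1833: 30 days (November has 30).
Dec 1, 1833 → Jan 1, 1834: 31 days (December has 31).
Jan 1, 1834 → Feb 1, 1834: 31 days (January has 31).
Feb 1, 1834 → Mar 1, 1834: 28 days (February has 28).
Mar 1, 1834 → Mar 26, 1834: 25 days.
Total: 7573 days.

7573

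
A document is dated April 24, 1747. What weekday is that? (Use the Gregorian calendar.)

Doomsday rule: the anchor day for the 1700s is Sunday. For year 47: 47÷12 = 3 r 11, and 11÷4 = 2, so 3+11+2 = 16.
Sunday + 16 ≡ Tuesday — that's 1747's doomsday.
In April the doomsday date is Apr 4.
Apr 24 is 20 days after Apr 4; 20 mod 7 = 6, so Tuesday + 6 = Monday.

Monday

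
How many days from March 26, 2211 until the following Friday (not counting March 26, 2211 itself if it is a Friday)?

3

Mar 26, 2211 is a Tuesday.
From Tuesday to the next Friday is 3 days.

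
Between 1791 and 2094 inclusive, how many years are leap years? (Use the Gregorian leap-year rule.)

74

Multiples of 4 in [1791,2094]: 76.
Of those, multiples of 100: 3 (not leap unless ÷400).
Multiples of 400: 1.
Leap years = 76 − 3 + 1 = 74.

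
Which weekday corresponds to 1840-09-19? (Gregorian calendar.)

Saturday

Doomsday rule: the anchor day for the 1800s is Friday. For year 40: 40÷12 = 3 r 4, and 4÷4 = 1, so 3+4+1 = 8.
Friday + 8 ≡ Saturday — that's 1840's doomsday.
In September the doomsday date is Sep 5.
Sep 19 is 14 days after Sep 5; 14 mod 7 = 0, so Saturday + 0 = Saturday.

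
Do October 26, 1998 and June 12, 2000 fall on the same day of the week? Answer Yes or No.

From Oct 26, 1998 to Jun 12, 2000 is 595 days.
595 mod 7 = 0, so they are the same weekday.
(Oct 26, 1998 is a Monday; Jun 12, 2000 is a Monday.)

Yes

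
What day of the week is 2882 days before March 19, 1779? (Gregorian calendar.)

Mar 19, 1779 is a Friday.
2882 mod 7 = 5, so 2882 days before a Friday is Friday − 5 = Sunday.

Sunday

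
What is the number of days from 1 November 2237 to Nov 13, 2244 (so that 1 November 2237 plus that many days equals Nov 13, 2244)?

2569

Nov 1, 2237 → Nov 1, 2238: 365 days.
Nov 1, 2238 → Nov 1, 2239: 365 days.
Nov 1, 2239 → Nov 1, 2240: 366 days (Feb 29, 2240 is in that span).
Nov 1, 2240 → Nov 1, 2241: 365 days.
Nov 1, 2241 → Nov 1, 2242: 365 days.
Nov 1, 2242 → Nov 1, 2243: 365 days.
Nov 1, 2243 → Dec 1, 2243: 30 days (November has 30).
Dec 1, 2243 → Jan 1, 2244: 31 days (December has 31).
Jan 1, 2244 → Feb 1, 2244: 31 days (January has 31).
Feb 1, 2244 → Mar 1, 2244: 29 days (February has 29).
Mar 1, 2244 → Apr 1, 2244: 31 days (March has 31).
Apr 1, 2244 → May 1, 2244: 30 days (April has 30).
May 1, 2244 → Jun 1, 2244: 31 days (May has 31).
Jun 1, 2244 → Jul 1, 2244: 30 days (June has 30).
Jul 1, 2244 → Aug 1, 2244: 31 days (July has 31).
Aug 1, 2244 → Sep 1, 2244: 31 days (August has 31).
Sep 1, 2244 → Oct 1, 2244: 30 days (September has 30).
Oct 1, 2244 → Nov 1, 2244: 31 days (October has 31).
Nov 1, 2244 → Nov 13, 2244: 12 days.
Total: 2569 days.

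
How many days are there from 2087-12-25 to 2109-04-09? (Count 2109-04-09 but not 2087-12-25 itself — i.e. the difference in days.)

7775

Dec 25, 2087 → Dec 25, 2088: 366 days (Feb 29, 2088 is in that span).
Dec 25, 2088 → Dec 25, 2089: 365 days.
Dec 25, 2089 → Dec 25, 2090: 365 days.
Dec 25, 2090 → Dec 25, 2091: 365 days.
Dec 25, 2091 → Dec 25, 2092: 366 days (Feb 29, 2092 is in that span).
Dec 25, 2092 → Dec 25, 2093: 365 days.
Dec 25, 2093 → Dec 25, 2094: 365 days.
Dec 25, 2094 → Dec 25, 2095: 365 days.
Dec 25, 2095 → Dec 25, 2096: 366 days (Feb 29, 2096 is in that span).
Dec 25, 2096 → Dec 25, 2097: 365 days.
Dec 25, 2097 → Dec 25, 2098: 365 days.
Dec 25, 2098 → Dec 25, 2099: 365 days.
Dec 25, 2099 → Dec 25, 2100: 365 days.
Dec 25, 2100 → Dec 25, 2101: 365 days.
Dec 25, 2101 → Dec 25, 2102: 365 days.
Dec 25, 2102 → Dec 25, 2103: 365 days.
Dec 25, 2103 → Dec 25, 2104: 366 days (Feb 29, 2104 is in that span).
Dec 25, 2104 → Dec 25, 2105: 365 days.
Dec 25, 2105 → Dec 25, 2106: 365 days.
Dec 25, 2106 → Dec 25, 2107: 365 days.
Dec 25, 2107 → Dec 25, 2108: 366 days (Feb 29, 2108 is in that span).
Dec 25, 2108 → Jan 25, 2109: 31 days (December has 31).
Jan 25, 2109 → Feb 25, 2109: 31 days (January has 31).
Feb 25, 2109 → Mar 25, 2109: 28 days (February has 28).
Mar 25, 2109 → Apr 9, 2109: 15 days.
Total: 7775 days.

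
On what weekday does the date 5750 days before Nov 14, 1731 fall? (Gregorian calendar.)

First find the weekday of Nov 14, 1731. Doomsday rule: the anchor day for the 1700s is Sunday. For year 31: 31÷12 = 2 r 7, and 7÷4 = 1, so 2+7+1 = 10.
Sunday + 10 ≡ Wednesday — that's 1731's doomsday.
In November the doomsday date is Nov 7.
Nov 14 is 7 days after Nov 7; 7 mod 7 = 0, so Wednesday + 0 = Wednesday.
5750 mod 7 = 3, so 5750 days before a Wednesday is Wednesday − 3 = Sunday.

Sunday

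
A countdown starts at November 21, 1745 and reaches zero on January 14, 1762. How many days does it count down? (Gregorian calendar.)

5898

Nov 21, 1745 → Nov 21, 1746: 365 days.
Nov 21, 1746 → Nov 21, 1747: 365 days.
Nov 21, 1747 → Nov 21, 1748: 366 days (Feb 29, 1748 is in that span).
Nov 21, 1748 → Nov 21, 1749: 365 days.
Nov 21, 1749 → Nov 21, 1750: 365 days.
Nov 21, 1750 → Nov 21, 1751: 365 days.
Nov 21, 1751 → Nov 21, 1752: 366 days (Feb 29, 1752 is in that span).
Nov 21, 1752 → Nov 21, 1753: 365 days.
Nov 21, 1753 → Nov 21, 1754: 365 days.
Nov 21, 1754 → Nov 21, 1755: 365 days.
Nov 21, 1755 → Nov 21, 1756: 366 days (Feb 29, 1756 is in that span).
Nov 21, 1756 → Nov 21, 1757: 365 days.
Nov 21, 1757 → Nov 21, 1758: 365 days.
Nov 21, 1758 → Nov 21, 1759: 365 days.
Nov 21, 1759 → Nov 21, 1760: 366 days (Feb 29, 1760 is in that span).
Nov 21, 1760 → Nov 21, 1761: 365 days.
Nov 21, 1761 → Dec 21, 1761: 30 days (November has 30).
Dec 21, 1761 → Jan 14, 1762: 24 days.
Total: 5898 days.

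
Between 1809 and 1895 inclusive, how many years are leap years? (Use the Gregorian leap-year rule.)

Multiples of 4 in [1809,1895]: 21.
Of those, multiples of 100: 0 (not leap unless ÷400).
Multiples of 400: 0.
Leap years = 21 − 0 + 0 = 21.

21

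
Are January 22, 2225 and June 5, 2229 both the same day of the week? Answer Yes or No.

No

From Jan 22, 2225 to Jun 5, 2229 is 1595 days.
1595 mod 7 = 6, so they are different weekdays.
(Jan 22, 2225 is a Saturday; Jun 5, 2229 is a Friday.)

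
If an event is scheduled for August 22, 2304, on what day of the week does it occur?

Doomsday rule: the anchor day for the 2300s is Wednesday. For year 04: 4÷12 = 0 r 4, and 4÷4 = 1, so 0+4+1 = 5.
Wednesday + 5 ≡ Monday — that's 2304's doomsday.
In August the doomsday date is Aug 8.
Aug 22 is 14 days after Aug 8; 14 mod 7 = 0, so Monday + 0 = Monday.

Monday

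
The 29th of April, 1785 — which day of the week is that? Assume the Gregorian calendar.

Doomsday rule: the anchor day for the 1700s is Sunday. For year 85: 85÷12 = 7 r 1, and 1÷4 = 0, so 7+1+0 = 8.
Sunday + 8 ≡ Monday — that's 1785's doomsday.
In April the doomsday date is Apr 4.
Apr 29 is 25 days after Apr 4; 25 mod 7 = 4, so Monday + 4 = Friday.

Friday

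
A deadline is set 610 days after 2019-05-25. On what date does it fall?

January 24, 2021

+366 (one year; includes Feb 29, 2020) → May 25, 2020 (244 left).
May has 31 days: +7 → Jun 1, 2020 (237 left).
Jun has 30 days: +30 → Jul 1, 2020 (207 left).
Jul has 31 days: +31 → Aug 1, 2020 (176 left).
Aug has 31 days: +31 → Sep 1, 2020 (145 left).
Sep has 30 days: +30 → Oct 1, 2020 (115 left).
Oct has 31 days: +31 → Nov 1, 2020 (84 left).
Nov has 30 days: +30 → Dec 1, 2020 (54 left).
Dec has 31 days: +31 → Jan 1, 2021 (23 left).
+23 → Jan 24, 2021.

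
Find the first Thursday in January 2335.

January 1, 2335 is a Tuesday.
The first Thursday is therefore January 3 (2 days later).

January 3, 2335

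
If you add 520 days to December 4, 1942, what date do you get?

May 7, 1944

+365 (one year) → Dec 4, 1943 (155 left).
Dec has 31 days: +28 → Jan 1, 1944 (127 left).
Jan has 31 days: +31 → Feb 1, 1944 (96 left).
Feb has 29 days: +29 → Mar 1, 1944 (67 left).
Mar has 31 days: +31 → Apr 1, 1944 (36 left).
Apr has 30 days: +30 → May 1, 1944 (6 left).
+6 → May 7, 1944.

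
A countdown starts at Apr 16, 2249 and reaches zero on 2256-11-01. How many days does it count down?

Apr 16, 2249 → Apr 16, 2250: 365 days.
Apr 16, 2250 → Apr 16, 2251: 365 days.
Apr 16, 2251 → Apr 16, 2252: 366 days (Feb 29, 2252 is in that span).
Apr 16, 2252 → Apr 16, 2253: 365 days.
Apr 16, 2253 → Apr 16, 2254: 365 days.
Apr 16, 2254 → Apr 16, 2255: 365 days.
Apr 16, 2255 → Apr 16, 2256: 366 days (Feb 29, 2256 is in that span).
Apr 16, 2256 → May 16, 2256: 30 days (April has 30).
May 16, 2256 → Jun 16, 2256: 31 days (May has 31).
Jun 16, 2256 → Jul 16, 2256: 30 days (June has 30).
Jul 16, 2256 → Aug 16, 2256: 31 days (July has 31).
Aug 16, 2256 → Sep 16, 2256: 31 days (August has 31).
Sep 16, 2256 → Oct 16, 2256: 30 days (September has 30).
Oct 16, 2256 → Nov 1, 2256: 16 days.
Total: 2756 days.

2756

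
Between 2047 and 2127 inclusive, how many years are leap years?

Multiples of 4 in [2047,2127]: 20.
Of those, multiples of 100: 1 (not leap unless ÷400).
Multiples of 400: 0.
Leap years = 20 − 1 + 0 = 19.

19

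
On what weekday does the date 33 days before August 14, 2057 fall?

Thursday

First find the weekday of Aug 14, 2057. Doomsday rule: the anchor day for the 2000s is Tuesday. For year 57: 57÷12 = 4 r 9, and 9÷4 = 2, so 4+9+2 = 15.
Tuesday + 15 ≡ Wednesday — that's 2057's doomsday.
In August the doomsday date is Aug 8.
Aug 14 is 6 days after Aug 8; 6 mod 7 = 6, so Wednesday + 6 = Tuesday.
33 mod 7 = 5, so 33 days before a Tuesday is Tuesday − 5 = Thursday.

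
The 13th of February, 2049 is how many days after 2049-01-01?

Jan 1, 2049 → Feb 1, 2049: 31 days (January has 31).
Feb 1, 2049 → Feb 13, 2049: 12 days.
Total: 43 days.

43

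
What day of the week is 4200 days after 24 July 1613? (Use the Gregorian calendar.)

Wednesday

First find the weekday of Jul 24, 1613. Doomsday rule: the anchor day for the 1600s is Tuesday. For year 13: 13÷12 = 1 r 1, and 1÷4 = 0, so 1+1+0 = 2.
Tuesday + 2 ≡ Thursday — that's 1613's doomsday.
In July the doomsday date is Jul 11.
Jul 24 is 13 days after Jul 11; 13 mod 7 = 6, so Thursday + 6 = Wednesday.
4200 mod 7 = 0, so 4200 days after a Wednesday is Wednesday + 0 = Wednesday.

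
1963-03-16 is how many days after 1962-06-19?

Jun 19, 1962 → Jul 19, 1962: 30 days (June has 30).
Jul 19, 1962 → Aug 19, 1962: 31 days (July has 31).
Aug 19, 1962 → Sep 19, 1962: 31 days (August has 31).
Sep 19, 1962 → Oct 19, 1962: 30 days (September has 30).
Oct 19, 1962 → Nov 19, 1962: 31 days (October has 31).
Nov 19, 1962 → Dec 19, 1962: 30 days (November has 30).
Dec 19, 1962 → Jan 19, 1963: 31 days (December has 31).
Jan 19, 1963 → Feb 19, 1963: 31 days (January has 31).
Feb 19, 1963 → Mar 16, 1963: 25 days.
Total: 270 days.

270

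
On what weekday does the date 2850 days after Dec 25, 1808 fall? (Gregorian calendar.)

Dec 25, 1808 is a Sunday.
2850 mod 7 = 1, so 2850 days after a Sunday is Sunday + 1 = Monday.

Monday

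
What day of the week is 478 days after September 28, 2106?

Sep 28, 2106 is a Tuesday.
478 mod 7 = 2, so 478 days after a Tuesday is Tuesday + 2 = Thursday.

Thursday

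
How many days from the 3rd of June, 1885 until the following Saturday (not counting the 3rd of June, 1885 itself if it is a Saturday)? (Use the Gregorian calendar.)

Jun 3, 1885 is a Wednesday.
From Wednesday to the next Saturday is 3 days.

3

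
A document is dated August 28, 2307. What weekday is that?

Wednesday

Doomsday rule: the anchor day for the 2300s is Wednesday. For year 07: 7÷12 = 0 r 7, and 7÷4 = 1, so 0+7+1 = 8.
Wednesday + 8 ≡ Thursday — that's 2307's doomsday.
In August the doomsday date is Aug 8.
Aug 28 is 20 days after Aug 8; 20 mod 7 = 6, so Thursday + 6 = Wednesday.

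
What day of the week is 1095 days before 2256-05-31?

May 31, 2256 is a Saturday.
1095 mod 7 = 3, so 1095 days before a Saturday is Saturday − 3 = Wednesday.

Wednesday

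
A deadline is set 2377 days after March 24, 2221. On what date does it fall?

September 26, 2227

+365 (one year) → Mar 24, 2222 (2012 left).
+365 (one year) → Mar 24, 2223 (1647 left).
+366 (one year; includes Feb 29, 2224) → Mar 24, 2224 (1281 left).
+365 (one year) → Mar 24, 2225 (916 left).
+365 (one year) → Mar 24, 2226 (551 left).
+365 (one year) → Mar 24, 2227 (186 left).
Mar has 31 days: +8 → Apr 1, 2227 (178 left).
Apr has 30 days: +30 → May 1, 2227 (148 left).
May has 31 days: +31 → Jun 1, 2227 (117 left).
Jun has 30 days: +30 → Jul 1, 2227 (87 left).
Jul has 31 days: +31 → Aug 1, 2227 (56 left).
Aug has 31 days: +31 → Sep 1, 2227 (25 left).
+25 → Sep 26, 2227.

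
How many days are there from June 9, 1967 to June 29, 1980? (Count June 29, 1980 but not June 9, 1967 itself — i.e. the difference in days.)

Jun 9, 1967 → Jun 9, 1968: 366 days (Feb 29, 1968 is in that span).
Jun 9, 1968 → Jun 9, 1969: 365 days.
Jun 9, 1969 → Jun 9, 1970: 365 days.
Jun 9, 1970 → Jun 9, 1971: 365 days.
Jun 9, 1971 → Jun 9, 1972: 366 days (Feb 29, 1972 is in that span).
Jun 9, 1972 → Jun 9, 1973: 365 days.
Jun 9, 1973 → Jun 9, 1974: 365 days.
Jun 9, 1974 → Jun 9, 1975: 365 days.
Jun 9, 1975 → Jun 9, 1976: 366 days (Feb 29, 1976 is in that span).
Jun 9, 1976 → Jun 9, 1977: 365 days.
Jun 9, 1977 → Jun 9, 1978: 365 days.
Jun 9, 1978 → Jun 9, 1979: 365 days.
Jun 9, 1979 → Jul 9, 1979: 30 days (June has 30).
Jul 9, 1979 → Aug 9, 1979: 31 days (July has 31).
Aug 9, 1979 → Sep 9, 1979: 31 days (August has 31).
Sep 9, 1979 → Oct 9, 1979: 30 days (September has 30).
Oct 9, 1979 → Nov 9, 1979: 31 days (October has 31).
Nov 9, 1979 → Dec 9, 1979: 30 days (November has 30).
Dec 9, 1979 → Jan 9, 1980: 31 days (December has 31).
Jan 9, 1980 → Feb 9, 1980: 31 days (January has 31).
Feb 9, 1980 → Mar 9, 1980: 29 days (February has 29).
Mar 9, 1980 → Apr 9, 1980: 31 days (March has 31).
Apr 9, 1980 → May 9, 1980: 30 days (April has 30).
May 9, 1980 → Jun 9, 1980: 31 days (May has 31).
Jun 9, 1980 → Jun 29, 1980: 20 days.
Total: 4769 days.

4769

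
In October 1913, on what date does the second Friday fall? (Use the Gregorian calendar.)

October 10, 1913

October 1, 1913 is a Wednesday.
The first Friday is therefore October 3 (2 days later).
The second Friday is 3 + 1×7 = October 10.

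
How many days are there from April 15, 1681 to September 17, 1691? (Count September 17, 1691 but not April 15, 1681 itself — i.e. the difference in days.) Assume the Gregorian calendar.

Apr 15, 1681 → Apr 15, 1682: 365 days.
Apr 15, 1682 → Apr 15, 1683: 365 days.
Apr 15, 1683 → Apr 15, 1684: 366 days (Feb 29, 1684 is in that span).
Apr 15, 1684 → Apr 15, 1685: 365 days.
Apr 15, 1685 → Apr 15, 1686: 365 days.
Apr 15, 1686 → Apr 15, 1687: 365 days.
Apr 15, 1687 → Apr 15, 1688: 366 days (Feb 29, 1688 is in that span).
Apr 15, 1688 → Apr 15, 1689: 365 days.
Apr 15, 1689 → Apr 15, 1690: 365 days.
Apr 15, 1690 → Apr 15, 1691: 365 days.
Apr 15, 1691 → May 15, 1691: 30 days (April has 30).
May 15, 1691 → Jun 15, 1691: 31 days (May has 31).
Jun 15, 1691 → Jul 15, 1691: 30 days (June has 30).
Jul 15, 1691 → Aug 15, 1691: 31 days (July has 31).
Aug 15, 1691 → Sep 15, 1691: 31 days (August has 31).
Sep 15, 1691 → Sep 17, 1691: 2 days.
Total: 3807 days.

3807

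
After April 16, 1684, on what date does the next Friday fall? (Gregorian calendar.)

April 21, 1684

Apr 16, 1684 is a Sunday.
From Sunday to the next Friday is 5 days.
Apr 16, 1684 + 5 = Apr 21, 1684.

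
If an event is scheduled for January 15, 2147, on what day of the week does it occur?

Sunday

Doomsday rule: the anchor day for the 2100s is Sunday. For year 47: 47÷12 = 3 r 11, and 11÷4 = 2, so 3+11+2 = 16.
Sunday + 16 ≡ Tuesday — that's 2147's doomsday.
In January the doomsday date is Jan 3 (2147 is not a leap year).
Jan 15 is 12 days after Jan 3; 12 mod 7 = 5, so Tuesday + 5 = Sunday.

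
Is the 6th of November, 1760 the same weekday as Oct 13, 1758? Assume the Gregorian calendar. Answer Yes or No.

No

From Oct 13, 1758 to Nov 6, 1760 is 755 days.
755 mod 7 = 6, so they are different weekdays.
(Oct 13, 1758 is a Friday; Nov 6, 1760 is a Thursday.)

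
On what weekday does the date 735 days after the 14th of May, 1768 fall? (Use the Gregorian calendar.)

Saturday

May 14, 1768 is a Saturday.
735 mod 7 = 0, so 735 days after a Saturday is Saturday + 0 = Saturday.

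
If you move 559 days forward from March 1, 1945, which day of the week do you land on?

Wednesday

Mar 1, 1945 is a Thursday.
559 mod 7 = 6, so 559 days after a Thursday is Thursday + 6 = Wednesday.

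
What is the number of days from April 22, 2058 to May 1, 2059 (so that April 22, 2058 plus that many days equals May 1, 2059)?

Apr 22, 2058 → May 22, 2058: 30 days (April has 30).
May 22, 2058 → Jun 22, 2058: 31 days (May has 31).
Jun 22, 2058 → Jul 22, 2058: 30 days (June has 30).
Jul 22, 2058 → Aug 22, 2058: 31 days (July has 31).
Aug 22, 2058 → Sep 22, 2058: 31 days (August has 31).
Sep 22, 2058 → Oct 22, 2058: 30 days (September has 30).
Oct 22, 2058 → Nov 22, 2058: 31 days (October has 31).
Nov 22, 2058 → Dec 22, 2058: 30 days (November has 30).
Dec 22, 2058 → Jan 22, 2059: 31 days (December has 31).
Jan 22, 2059 → Feb 22, 2059: 31 days (January has 31).
Feb 22, 2059 → Mar 22, 2059: 28 days (February has 28).
Mar 22, 2059 → Apr 22, 2059: 31 days (March has 31).
Apr 22, 2059 → May 1, 2059: 9 days.
Total: 374 days.

374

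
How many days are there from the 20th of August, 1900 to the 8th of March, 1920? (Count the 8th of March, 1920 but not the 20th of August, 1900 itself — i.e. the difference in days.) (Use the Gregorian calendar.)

7140

Aug 20, 1900 → Aug 20, 1901: 365 days.
Aug 20, 1901 → Aug 20, 1902: 365 days.
Aug 20, 1902 → Aug 20, 1903: 365 days.
Aug 20, 1903 → Aug 20, 1904: 366 days (Feb 29, 1904 is in that span).
Aug 20, 1904 → Aug 20, 1905: 365 days.
Aug 20, 1905 → Aug 20, 1906: 365 days.
Aug 20, 1906 → Aug 20, 1907: 365 days.
Aug 20, 1907 → Aug 20, 1908: 366 days (Feb 29, 1908 is in that span).
Aug 20, 1908 → Aug 20, 1909: 365 days.
Aug 20, 1909 → Aug 20, 1910: 365 days.
Aug 20, 1910 → Aug 20, 1911: 365 days.
Aug 20, 1911 → Aug 20, 1912: 366 days (Feb 29, 1912 is in that span).
Aug 20, 1912 → Aug 20, 1913: 365 days.
Aug 20, 1913 → Aug 20, 1914: 365 days.
Aug 20, 1914 → Aug 20, 1915: 365 days.
Aug 20, 1915 → Aug 20, 1916: 366 days (Feb 29, 1916 is in that span).
Aug 20, 1916 → Aug 20, 1917: 365 days.
Aug 20, 1917 → Aug 20, 1918: 365 days.
Aug 20, 1918 → Aug 20, 1919: 365 days.
Aug 20, 1919 → Sep 20, 1919: 31 days (August has 31).
Sep 20, 1919 → Oct 20, 1919: 30 days (September has 30).
Oct 20, 1919 → Nov 20, 1919: 31 days (October has 31).
Nov 20, 1919 → Dec 20, 1919: 30 days (November has 30).
Dec 20, 1919 → Jan 20, 1920: 31 days (December has 31).
Jan 20, 1920 → Feb 20, 1920: 31 days (January has 31).
Feb 20, 1920 → Mar 8, 1920: 17 days.
Total: 7140 days.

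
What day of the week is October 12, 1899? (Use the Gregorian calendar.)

January 1, 1899 is a Sunday.
Jan 1, 1899 → Feb 1, 1899: 31 days (January has 31).
Feb 1, 1899 → Mar 1, 1899: 28 days (February has 28).
Mar 1, 1899 → Apr 1, 1899: 31 days (March has 31).
Apr 1, 1899 → May 1, 1899: 30 days (April has 30).
May 1, 1899 → Jun 1, 1899: 31 days (May has 31).
Jun 1, 1899 → Jul 1, 1899: 30 days (June has 30).
Jul 1, 1899 → Aug 1, 1899: 31 days (July has 31).
Aug 1, 1899 → Sep 1, 1899: 31 days (August has 31).
Sep 1, 1899 → Oct 1, 1899: 30 days (September has 30).
Oct 1, 1899 → Oct 12, 1899: 11 days.
Total: 284 days.
284 mod 7 = 4, so Sunday + 4 = Thursday.

Thursday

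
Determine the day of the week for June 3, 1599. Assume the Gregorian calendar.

Doomsday rule: the anchor day for the 1500s is Wednesday. For year 99: 99÷12 = 8 r 3, and 3÷4 = 0, so 8+3+0 = 11.
Wednesday + 11 ≡ Sunday — that's 1599's doomsday.
In June the doomsday date is Jun 6.
Jun 3 is 3 days before Jun 6; 3 mod 7 = 3, so Sunday − 3 = Thursday.

Thursday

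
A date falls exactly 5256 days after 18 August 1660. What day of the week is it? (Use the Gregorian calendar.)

First find the weekday of Aug 18, 1660. Doomsday rule: the anchor day for the 1600s is Tuesday. For year 60: 60÷12 = 5 r 0, and 0÷4 = 0, so 5+0+0 = 5.
Tuesday + 5 ≡ Sunday — that's 1660's doomsday.
In August the doomsday date is Aug 8.
Aug 18 is 10 days after Aug 8; 10 mod 7 = 3, so Sunday + 3 = Wednesday.
5256 mod 7 = 6, so 5256 days after a Wednesday is Wednesday + 6 = Tuesday.

Tuesday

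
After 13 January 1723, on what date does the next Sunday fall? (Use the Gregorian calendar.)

Jan 13, 1723 is a Wednesday.
From Wednesday to the next Sunday is 4 days.
Jan 13, 1723 + 4 = Jan 17, 1723.

January 17, 1723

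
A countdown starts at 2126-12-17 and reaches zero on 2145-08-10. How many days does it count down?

6811

Dec 17, 2126 → Dec 17, 2127: 365 days.
Dec 17, 2127 → Dec 17, 2128: 366 days (Feb 29, 2128 is in that span).
Dec 17, 2128 → Dec 17, 2129: 365 days.
Dec 17, 2129 → Dec 17, 2130: 365 days.
Dec 17, 2130 → Dec 17, 2131: 365 days.
Dec 17, 2131 → Dec 17, 2132: 366 days (Feb 29, 2132 is in that span).
Dec 17, 2132 → Dec 17, 2133: 365 days.
Dec 17, 2133 → Dec 17, 2134: 365 days.
Dec 17, 2134 → Dec 17, 2135: 365 days.
Dec 17, 2135 → Dec 17, 2136: 366 days (Feb 29, 2136 is in that span).
Dec 17, 2136 → Dec 17, 2137: 365 days.
Dec 17, 2137 → Dec 17, 2138: 365 days.
Dec 17, 2138 → Dec 17, 2139: 365 days.
Dec 17, 2139 → Dec 17, 2140: 366 days (Feb 29, 2140 is in that span).
Dec 17, 2140 → Dec 17, 2141: 365 days.
Dec 17, 2141 → Dec 17, 2142: 365 days.
Dec 17, 2142 → Dec 17, 2143: 365 days.
Dec 17, 2143 → Dec 17, 2144: 366 days (Feb 29, 2144 is in that span).
Dec 17, 2144 → Jan 17, 2145: 31 days (December has 31).
Jan 17, 2145 → Feb 17, 2145: 31 days (January has 31).
Feb 17, 2145 → Mar 17, 2145: 28 days (February has 28).
Mar 17, 2145 → Apr 17, 2145: 31 days (March has 31).
Apr 17, 2145 → May 17, 2145: 30 days (April has 30).
May 17, 2145 → Jun 17, 2145: 31 days (May has 31).
Jun 17, 2145 → Jul 17, 2145: 30 days (June has 30).
Jul 17, 2145 → Aug 10, 2145: 24 days.
Total: 6811 days.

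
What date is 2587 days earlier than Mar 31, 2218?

−365 (one year) → Mar 31, 2217 (2222 left).
−365 (one year) → Mar 31, 2216 (1857 left).
−366 (one year; includes Feb 29, 2216) → Mar 31, 2215 (1491 left).
−365 (one year) → Mar 31, 2214 (1126 left).
−365 (one year) → Mar 31, 2213 (761 left).
−365 (one year) → Mar 31, 2212 (396 left).
−31 → Feb 29, 2212 (end of Feb, 29 days; 365 left).
−29 → Jan 31, 2212 (end of Jan, 31 days; 336 left).
−31 → Dec 31, 2211 (end of Dec, 31 days; 305 left).
−31 → Nov 30, 2211 (end of Nov, 30 days; 274 left).
−30 → Oct 31, 2211 (end of Oct, 31 days; 244 left).
−31 → Sep 30, 2211 (end of Sep, 30 days; 213 left).
−30 → Aug 31, 2211 (end of Aug, 31 days; 183 left).
−31 → Jul 31, 2211 (end of Jul, 31 days; 152 left).
−31 → Jun 30, 2211 (end of Jun, 30 days; 121 left).
−30 → May 31, 2211 (end of May, 31 days; 91 left).
−31 → Apr 30, 2211 (end of Apr, 30 days; 60 left).
−30 → Mar 31, 2211 (end of Mar, 31 days; 30 left).
−30 → Mar 1, 2211.

March 1, 2211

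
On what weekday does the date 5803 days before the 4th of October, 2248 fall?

Wednesday

First find the weekday of Oct 4, 2248. Doomsday rule: the anchor day for the 2200s is Friday. For year 48: 48÷12 = 4 r 0, and 0÷4 = 0, so 4+0+0 = 4.
Friday + 4 ≡ Tuesday — that's 2248's doomsday.
In October the doomsday date is Oct 10.
Oct 4 is 6 days before Oct 10; 6 mod 7 = 6, so Tuesday − 6 = Wednesday.
5803 mod 7 = 0, so 5803 days before a Wednesday is Wednesday − 0 = Wednesday.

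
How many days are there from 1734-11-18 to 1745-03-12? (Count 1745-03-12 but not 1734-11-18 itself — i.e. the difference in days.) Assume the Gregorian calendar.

Nov 18, 1734 → Nov 18, 1735: 365 days.
Nov 18, 1735 → Nov 18, 1736: 366 days (Feb 29, 1736 is in that span).
Nov 18, 1736 → Nov 18, 1737: 365 days.
Nov 18, 1737 → Nov 18, 1738: 365 days.
Nov 18, 1738 → Nov 18, 1739: 365 days.
Nov 18, 1739 → Nov 18, 1740: 366 days (Feb 29, 1740 is in that span).
Nov 18, 1740 → Nov 18, 1741: 365 days.
Nov 18, 1741 → Nov 18, 1742: 365 days.
Nov 18, 1742 → Nov 18, 1743: 365 days.
Nov 18, 1743 → Nov 18, 1744: 366 days (Feb 29, 1744 is in that span).
Nov 18, 1744 → Dec 18, 1744: 30 days (November has 30).
Dec 18, 1744 → Jan 18, 1745: 31 days (December has 31).
Jan 18, 1745 → Feb 18, 1745: 31 days (January has 31).
Feb 18, 1745 → Mar 12, 1745: 22 days.
Total: 3767 days.

3767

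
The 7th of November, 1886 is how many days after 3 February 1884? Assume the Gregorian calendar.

Feb 3, 1884 → Feb 3, 1885: 366 days (Feb 29, 1884 is in that span).
Feb 3, 1885 → Feb 3, 1886: 365 days.
Feb 3, 1886 → Mar 3, 1886: 28 days (February has 28).
Mar 3, 1886 → Apr 3, 1886: 31 days (March has 31).
Apr 3, 1886 → May 3, 1886: 30 days (April has 30).
May 3, 1886 → Jun 3, 1886: 31 days (May has 31).
Jun 3, 1886 → Jul 3, 1886: 30 days (June has 30).
Jul 3, 1886 → Aug 3, 1886: 31 days (July has 31).
Aug 3, 1886 → Sep 3, 1886: 31 days (August has 31).
Sep 3, 1886 → Oct 3, 1886: 30 days (September has 30).
Oct 3, 1886 → Nov 3, 1886: 31 days (October has 31).
Nov 3, 1886 → Nov 7, 1886: 4 days.
Total: 1008 days.

1008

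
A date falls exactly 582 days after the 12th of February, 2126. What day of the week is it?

Wednesday

First find the weekday of Feb 12, 2126. Doomsday rule: the anchor day for the 2100s is Sunday. For year 26: 26÷12 = 2 r 2, and 2÷4 = 0, so 2+2+0 = 4.
Sunday + 4 ≡ Thursday — that's 2126's doomsday.
In February the doomsday date is Feb 28 (2126 is not a leap year).
Feb 12 is 16 days before Feb 28; 16 mod 7 = 2, so Thursday − 2 = Tuesday.
582 mod 7 = 1, so 582 days after a Tuesday is Tuesday + 1 = Wednesday.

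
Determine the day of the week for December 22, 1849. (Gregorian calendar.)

Doomsday rule: the anchor day for the 1800s is Friday. For year 49: 49÷12 = 4 r 1, and 1÷4 = 0, so 4+1+0 = 5.
Friday + 5 ≡ Wednesday — that's 1849's doomsday.
In December the doomsday date is Dec 12.
Dec 22 is 10 days after Dec 12; 10 mod 7 = 3, so Wednesday + 3 = Saturday.

Saturday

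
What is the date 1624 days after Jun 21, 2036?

+365 (one year) → Jun 21, 2037 (1259 left).
+365 (one year) → Jun 21, 2038 (894 left).
+365 (one year) → Jun 21, 2039 (529 left).
+366 (one year; includes Feb 29, 2040) → Jun 21, 2040 (163 left).
Jun has 30 days: +10 → Jul 1, 2040 (153 left).
Jul has 31 days: +31 → Aug 1, 2040 (122 left).
Aug has 31 days: +31 → Sep 1, 2040 (91 left).
Sep has 30 days: +30 → Oct 1, 2040 (61 left).
Oct has 31 days: +31 → Nov 1, 2040 (30 left).
Nov has 30 days: +30 → Dec 1, 2040 (0 left).

December 1, 2040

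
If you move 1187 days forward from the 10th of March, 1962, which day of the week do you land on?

First find the weekday of Mar 10, 1962. Doomsday rule: the anchor day for the 1900s is Wednesday. For year 62: 62÷12 = 5 r 2, and 2÷4 = 0, so 5+2+0 = 7.
Wednesday + 7 ≡ Wednesday — that's 1962's doomsday.
In March the doomsday date is Mar 14.
Mar 10 is 4 days before Mar 14; 4 mod 7 = 4, so Wednesday − 4 = Saturday.
1187 mod 7 = 4, so 1187 days after a Saturday is Saturday + 4 = Wednesday.

Wednesday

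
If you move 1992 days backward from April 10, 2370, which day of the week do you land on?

Apr 10, 2370 is a Friday.
1992 mod 7 = 4, so 1992 days before a Friday is Friday − 4 = Monday.

Monday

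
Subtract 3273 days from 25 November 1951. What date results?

December 9, 1942

−365 (one year) → Nov 25, 1950 (2908 left).
−365 (one year) → Nov 25, 1949 (2543 left).
−365 (one year) → Nov 25, 1948 (2178 left).
−366 (one year; includes Feb 29, 1948) → Nov 25, 1947 (1812 left).
−365 (one year) → Nov 25, 1946 (1447 left).
−365 (one year) → Nov 25, 1945 (1082 left).
−365 (one year) → Nov 25, 1944 (717 left).
−366 (one year; includes Feb 29, 1944) → Nov 25, 1943 (351 left).
−25 → Oct 31, 1943 (end of Oct, 31 days; 326 left).
−31 → Sep 30, 1943 (end of Sep, 30 days; 295 left).
−30 → Aug 31, 1943 (end of Aug, 31 days; 265 left).
−31 → Jul 31, 1943 (end of Jul, 31 days; 234 left).
−31 → Jun 30, 1943 (end of Jun, 30 days; 203 left).
−30 → May 31, 1943 (end of May, 31 days; 173 left).
−31 → Apr 30, 1943 (end of Apr, 30 days; 142 left).
−30 → Mar 31, 1943 (end of Mar, 31 days; 112 left).
−31 → Feb 28, 1943 (end of Feb, 28 days; 81 left).
−28 → Jan 31, 1943 (end of Jan, 31 days; 53 left).
−31 → Dec 31, 1942 (end of Dec, 31 days; 22 left).
−22 → Dec 9, 1942.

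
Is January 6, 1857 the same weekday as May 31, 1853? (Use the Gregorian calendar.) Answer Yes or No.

From May 31, 1853 to Jan 6, 1857 is 1316 days.
1316 mod 7 = 0, so they are the same weekday.
(May 31, 1853 is a Tuesday; Jan 6, 1857 is a Tuesday.)

Yes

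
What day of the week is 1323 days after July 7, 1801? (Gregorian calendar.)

Tuesday

Jul 7, 1801 is a Tuesday.
1323 mod 7 = 0, so 1323 days after a Tuesday is Tuesday + 0 = Tuesday.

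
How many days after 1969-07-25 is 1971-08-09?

Jul 25, 1969 → Jul 25, 1970: 365 days.
Jul 25, 1970 → Aug 25, 1970: 31 days (July has 31).
Aug 25, 1970 → Sep 25, 1970: 31 days (August has 31).
Sep 25, 1970 → Oct 25, 1970: 30 days (September has 30).
Oct 25, 1970 → Nov 25, 1970: 31 days (October has 31).
Nov 25, 1970 → Dec 25, 1970: 30 days (November has 30).
Dec 25, 1970 → Jan 25, 1971: 31 days (December has 31).
Jan 25, 1971 → Feb 25, 1971: 31 days (January has 31).
Feb 25, 1971 → Mar 25, 1971: 28 days (February has 28).
Mar 25, 1971 → Apr 25, 1971: 31 days (March has 31).
Apr 25, 1971 → May 25, 1971: 30 days (April has 30).
May 25, 1971 → Jun 25, 1971: 31 days (May has 31).
Jun 25, 1971 → Jul 25, 1971: 30 days (June has 30).
Jul 25, 1971 → Aug 9, 1971: 15 days.
Total: 745 days.

745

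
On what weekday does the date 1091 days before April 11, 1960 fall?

Tuesday

First find the weekday of Apr 11, 1960. Doomsday rule: the anchor day for the 1900s is Wednesday. For year 60: 60÷12 = 5 r 0, and 0÷4 = 0, so 5+0+0 = 5.
Wednesday + 5 ≡ Monday — that's 1960's doomsday.
In April the doomsday date is Apr 4.
Apr 11 is 7 days after Apr 4; 7 mod 7 = 0, so Monday + 0 = Monday.
1091 mod 7 = 6, so 1091 days before a Monday is Monday − 6 = Tuesday.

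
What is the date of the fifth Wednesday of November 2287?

November 30, 2287

November 1, 2287 is a Tuesday.
The first Wednesday is therefore November 2 (1 days later).
The fifth Wednesday is 2 + 4×7 = November 30.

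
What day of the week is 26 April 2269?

Monday

Doomsday rule: the anchor day for the 2200s is Friday. For year 69: 69÷12 = 5 r 9, and 9÷4 = 2, so 5+9+2 = 16.
Friday + 16 ≡ Sunday — that's 2269's doomsday.
In April the doomsday date is Apr 4.
Apr 26 is 22 days after Apr 4; 22 mod 7 = 1, so Sunday + 1 = Monday.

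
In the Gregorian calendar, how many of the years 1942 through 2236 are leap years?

Multiples of 4 in [1942,2236]: 74.
Of those, multiples of 100: 3 (not leap unless ÷400).
Multiples of 400: 1.
Leap years = 74 − 3 + 1 = 72.

72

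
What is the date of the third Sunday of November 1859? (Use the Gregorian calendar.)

November 20, 1859

November 1, 1859 is a Tuesday.
The first Sunday is therefore November 6 (5 days later).
The third Sunday is 6 + 2×7 = November 20.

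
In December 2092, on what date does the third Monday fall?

December 1, 2092 is a Monday.
The first Monday is therefore December 1 (same day).
The third Monday is 1 + 2×7 = December 15.

December 15, 2092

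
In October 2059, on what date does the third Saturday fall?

October 18, 2059

October 1, 2059 is a Wednesday.
The first Saturday is therefore October 4 (3 days later).
The third Saturday is 4 + 2×7 = October 18.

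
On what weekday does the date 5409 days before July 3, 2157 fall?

First find the weekday of Jul 3, 2157. Doomsday rule: the anchor day for the 2100s is Sunday. For year 57: 57÷12 = 4 r 9, and 9÷4 = 2, so 4+9+2 = 15.
Sunday + 15 ≡ Monday — that's 2157's doomsday.
In July the doomsday date is Jul 11.
Jul 3 is 8 days before Jul 11; 8 mod 7 = 1, so Monday − 1 = Sunday.
5409 mod 7 = 5, so 5409 days before a Sunday is Sunday − 5 = Tuesday.

Tuesday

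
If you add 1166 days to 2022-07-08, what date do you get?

September 16, 2025

+365 (one year) → Jul 8, 2023 (801 left).
+366 (one year; includes Feb 29, 2024) → Jul 8, 2024 (435 left).
+365 (one year) → Jul 8, 2025 (70 left).
Jul has 31 days: +24 → Aug 1, 2025 (46 left).
Aug has 31 days: +31 → Sep 1, 2025 (15 left).
+15 → Sep 16, 2025.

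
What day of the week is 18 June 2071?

Thursday

Doomsday rule: the anchor day for the 2000s is Tuesday. For year 71: 71÷12 = 5 r 11, and 11÷4 = 2, so 5+11+2 = 18.
Tuesday + 18 ≡ Saturday — that's 2071's doomsday.
In June the doomsday date is Jun 6.
Jun 18 is 12 days after Jun 6; 12 mod 7 = 5, so Saturday + 5 = Thursday.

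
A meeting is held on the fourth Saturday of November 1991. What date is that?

November 1, 1991 is a Friday.
The first Saturday is therefore November 2 (1 days later).
The fourth Saturday is 2 + 3×7 = November 23.

November 23, 1991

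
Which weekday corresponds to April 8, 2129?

Friday

Doomsday rule: the anchor day for the 2100s is Sunday. For year 29: 29÷12 = 2 r 5, and 5÷4 = 1, so 2+5+1 = 8.
Sunday + 8 ≡ Monday — that's 2129's doomsday.
In April the doomsday date is Apr 4.
Apr 8 is 4 days after Apr 4; 4 mod 7 = 4, so Monday + 4 = Friday.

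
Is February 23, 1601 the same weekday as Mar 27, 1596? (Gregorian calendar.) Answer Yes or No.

No

From Mar 27, 1596 to Feb 23, 1601 is 1794 days.
1794 mod 7 = 2, so they are different weekdays.
(Mar 27, 1596 is a Wednesday; Feb 23, 1601 is a Friday.)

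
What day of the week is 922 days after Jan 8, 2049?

Wednesday

Jan 8, 2049 is a Friday.
922 mod 7 = 5, so 922 days after a Friday is Friday + 5 = Wednesday.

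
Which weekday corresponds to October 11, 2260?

Thursday

Doomsday rule: the anchor day for the 2200s is Friday. For year 60: 60÷12 = 5 r 0, and 0÷4 = 0, so 5+0+0 = 5.
Friday + 5 ≡ Wednesday — that's 2260's doomsday.
In October the doomsday date is Oct 10.
Oct 11 is 1 day after Oct 10; 1 mod 7 = 1, so Wednesday + 1 = Thursday.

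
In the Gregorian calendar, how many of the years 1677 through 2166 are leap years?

Multiples of 4 in [1677,2166]: 122.
Of those, multiples of 100: 5 (not leap unless ÷400).
Multiples of 400: 1.
Leap years = 122 − 5 + 1 = 118.

118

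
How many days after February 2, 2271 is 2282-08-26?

Feb 2, 2271 → Feb 2, 2272: 365 days.
Feb 2, 2272 → Feb 2, 2273: 366 days (Feb 29, 2272 is in that span).
Feb 2, 2273 → Feb 2, 2274: 365 days.
Feb 2, 2274 → Feb 2, 2275: 365 days.
Feb 2, 2275 → Feb 2, 2276: 365 days.
Feb 2, 2276 → Feb 2, 2277: 366 days (Feb 29, 2276 is in that span).
Feb 2, 2277 → Feb 2, 2278: 365 days.
Feb 2, 2278 → Feb 2, 2279: 365 days.
Feb 2, 2279 → Feb 2, 2280: 365 days.
Feb 2, 2280 → Feb 2, 2281: 366 days (Feb 29, 2280 is in that span).
Feb 2, 2281 → Feb 2, 2282: 365 days.
Feb 2, 2282 → Mar 2, 2282: 28 days (February has 28).
Mar 2, 2282 → Apr 2, 2282: 31 days (March has 31).
Apr 2, 2282 → May 2, 2282: 30 days (April has 30).
May 2, 2282 → Jun 2, 2282: 31 days (May has 31).
Jun 2, 2282 → Jul 2, 2282: 30 days (June has 30).
Jul 2, 2282 → Aug 2, 2282: 31 days (July has 31).
Aug 2, 2282 → Aug 26, 2282: 24 days.
Total: 4223 days.

4223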